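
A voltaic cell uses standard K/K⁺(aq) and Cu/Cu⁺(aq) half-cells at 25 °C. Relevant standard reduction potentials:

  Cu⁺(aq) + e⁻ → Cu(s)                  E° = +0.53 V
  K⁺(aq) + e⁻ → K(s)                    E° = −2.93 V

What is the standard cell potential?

Of the two couples in this cell, the one with the more positive reduction potential is reduced at the cathode: here that is Cu⁺/Cu (+0.53 V); K⁺/K (−2.93 V) is the anode.
E°cell = E°(cathode) − E°(anode) = +0.53 − (−2.93) = +3.46 V.

+3.46 V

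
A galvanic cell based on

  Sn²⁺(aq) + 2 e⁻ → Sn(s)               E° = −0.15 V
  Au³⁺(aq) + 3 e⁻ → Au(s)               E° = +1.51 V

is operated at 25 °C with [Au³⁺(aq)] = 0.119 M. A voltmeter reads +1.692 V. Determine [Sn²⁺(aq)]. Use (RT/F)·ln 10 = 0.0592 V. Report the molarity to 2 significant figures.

0.020 M

Au³⁺/Au is the cathode (higher E°); E°cell = +1.51 − (−0.15) = +1.66 V with n = 6.
From the Nernst equation, log Q = n(E° − E)/0.0592 = 6·(+1.66 − (+1.692))/0.0592 = −3.243.
The balanced reaction is 2 Au³⁺(aq) + 3 Sn(s) → 2 Au(s) + 3 Sn²⁺(aq), so Q = [Sn²⁺(aq)]^3 / [Au³⁺(aq)]^2.
Solving for the unknown gives log [Sn²⁺(aq)] = −1.697, so [Sn²⁺(aq)] ≈ 0.020 M.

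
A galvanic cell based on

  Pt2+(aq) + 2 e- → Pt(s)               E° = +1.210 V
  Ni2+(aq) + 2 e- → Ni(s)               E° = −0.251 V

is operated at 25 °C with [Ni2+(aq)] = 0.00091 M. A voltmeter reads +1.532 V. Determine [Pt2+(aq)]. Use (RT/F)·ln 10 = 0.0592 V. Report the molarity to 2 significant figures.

With Pt²⁺/Pt at the cathode and Ni²⁺/Ni at the anode, E°cell = +1.210 − (−0.251) = +1.461 V (n = 2).
From the Nernst equation, log Q = n(E° − E)/0.0592 = 2·(+1.461 − (+1.532))/0.0592 = −2.399.
Balancing electrons gives Pt2+(aq) + Ni(s) → Pt(s) + Ni2+(aq); thus Q = [Ni2+(aq)] / [Pt2+(aq)].
Solving for the unknown gives log [Pt2+(aq)] = −0.642, so [Pt2+(aq)] ≈ 0.23 M.

0.23 M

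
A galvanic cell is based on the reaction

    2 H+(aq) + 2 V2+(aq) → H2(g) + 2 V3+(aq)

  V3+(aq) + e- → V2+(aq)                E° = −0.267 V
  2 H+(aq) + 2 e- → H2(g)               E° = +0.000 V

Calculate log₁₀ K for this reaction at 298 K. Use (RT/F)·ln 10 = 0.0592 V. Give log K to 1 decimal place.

log K = 9.0

The 2H⁺/H₂ couple is reduced (cathode); E°cell = +0.000 − (−0.267) = +0.267 V with n = 2.
At equilibrium E = 0, so log K = nE°cell / 0.0592 = (2)(+0.267) / 0.0592 = 9.0.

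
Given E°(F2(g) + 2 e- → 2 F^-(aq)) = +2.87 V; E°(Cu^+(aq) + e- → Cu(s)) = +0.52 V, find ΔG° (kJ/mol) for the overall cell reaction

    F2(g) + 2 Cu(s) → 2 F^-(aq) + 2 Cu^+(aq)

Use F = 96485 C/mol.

−453 kJ/mol

In the reaction as written F2(g) is reduced, so the F₂/F⁻ couple is the cathode and Cu⁺/Cu is the anode.
E°cell = +2.87 − (+0.52) = +2.35 V; balancing electrons gives n = 2.
ΔG° = −nFE°cell = −(2)(96485)(+2.35) J/mol = −453 kJ/mol.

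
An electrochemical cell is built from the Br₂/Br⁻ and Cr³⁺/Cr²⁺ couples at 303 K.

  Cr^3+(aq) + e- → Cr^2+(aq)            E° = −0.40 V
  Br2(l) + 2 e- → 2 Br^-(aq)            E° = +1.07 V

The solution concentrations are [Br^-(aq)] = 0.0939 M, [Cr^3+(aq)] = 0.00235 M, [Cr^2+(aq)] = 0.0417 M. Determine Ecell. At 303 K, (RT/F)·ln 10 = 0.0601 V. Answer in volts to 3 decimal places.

Since E°(Br₂/Br⁻) > E°(Cr³⁺/Cr²⁺), Br₂/Br⁻ serves as the cathode.
The standard potential is +1.07 − (−0.40) = +1.47 V and the balanced reaction transfers n = 2 electrons.
The balanced reaction is Br2(l) + 2 Cr^2+(aq) → 2 Br^-(aq) + 2 Cr^3+(aq), so Q = ([Br^-(aq)]^2·[Cr^3+(aq)]^2) / [Cr^2+(aq)]^2 = 2.8×10^−5 and log Q = −4.553.
Applying E = E° − (RT ln10/nF)·log Q gives +1.47 − (0.0601/2)(−4.553) = +1.607 V.

+1.607 V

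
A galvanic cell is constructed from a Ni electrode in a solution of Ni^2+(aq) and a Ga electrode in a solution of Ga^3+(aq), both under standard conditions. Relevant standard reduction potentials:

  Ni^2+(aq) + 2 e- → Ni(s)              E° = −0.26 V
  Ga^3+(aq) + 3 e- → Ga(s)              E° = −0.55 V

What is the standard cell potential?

+0.29 V

The Ni²⁺/Ni couple has the higher E°, so Ni ion is reduced (cathode) and Ga is oxidized (anode).
E°cell = E°(cathode) − E°(anode) = −0.26 − (−0.55) = +0.29 V.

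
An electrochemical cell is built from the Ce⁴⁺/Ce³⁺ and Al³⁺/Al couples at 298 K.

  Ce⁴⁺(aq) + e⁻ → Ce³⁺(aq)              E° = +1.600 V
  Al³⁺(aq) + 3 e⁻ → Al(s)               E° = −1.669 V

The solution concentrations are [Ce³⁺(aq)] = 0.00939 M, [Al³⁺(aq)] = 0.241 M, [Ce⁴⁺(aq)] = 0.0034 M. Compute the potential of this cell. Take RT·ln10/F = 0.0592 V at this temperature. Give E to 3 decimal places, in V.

+3.255 V

The Ce⁴⁺/Ce³⁺ couple has the more positive E°, so it is the cathode; Al³⁺/Al is the anode.
E°cell = E°cat − E°an = +1.600 − (−1.669) = +3.269 V; n = 3.
The balanced reaction is 3 Ce⁴⁺(aq) + Al(s) → 3 Ce³⁺(aq) + Al³⁺(aq), so Q = ([Ce³⁺(aq)]^3·[Al³⁺(aq)]) / [Ce⁴⁺(aq)]^3 = 5.08 and log Q = 0.706.
E = E° − (0.0592/n)·log Q = +3.269 − (0.0592/3)(0.706) = +3.255 V.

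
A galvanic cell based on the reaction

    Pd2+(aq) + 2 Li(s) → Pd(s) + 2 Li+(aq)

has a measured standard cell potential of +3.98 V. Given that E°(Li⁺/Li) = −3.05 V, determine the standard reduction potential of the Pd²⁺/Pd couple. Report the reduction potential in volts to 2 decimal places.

+0.93 V

In the reaction as written the Pd²⁺/Pd couple is reduced (cathode) and Li⁺/Li is oxidized (anode), so E°cell = E°(Pd²⁺/Pd) − E°(Li⁺/Li).
E°(Pd²⁺/Pd) = E°cell + E°(anode) = +3.98 + (−3.05) = +0.93 V.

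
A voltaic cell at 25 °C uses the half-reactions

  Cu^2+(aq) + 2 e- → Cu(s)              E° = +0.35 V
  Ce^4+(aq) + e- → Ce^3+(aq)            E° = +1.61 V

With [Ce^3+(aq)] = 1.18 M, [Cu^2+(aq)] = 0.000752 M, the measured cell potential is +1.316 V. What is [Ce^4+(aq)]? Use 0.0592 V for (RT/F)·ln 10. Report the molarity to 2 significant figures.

The Ce⁴⁺/Ce³⁺ couple has the larger reduction potential, so it is the cathode: E°cell = +1.61 − (+0.35) = +1.26 V and n = 2.
Rearranging E = E° − (0.0592/n)·log Q gives log Q = 2(+1.26 − (+1.316))/0.0592 = −1.892.
The balanced reaction is 2 Ce^4+(aq) + Cu(s) → 2 Ce^3+(aq) + Cu^2+(aq), so Q = ([Ce^3+(aq)]^2·[Cu^2+(aq)]) / [Ce^4+(aq)]^2.
Solving for the unknown gives log [Ce^4+(aq)] = −0.544, so [Ce^4+(aq)] ≈ 0.29 M.

0.29 M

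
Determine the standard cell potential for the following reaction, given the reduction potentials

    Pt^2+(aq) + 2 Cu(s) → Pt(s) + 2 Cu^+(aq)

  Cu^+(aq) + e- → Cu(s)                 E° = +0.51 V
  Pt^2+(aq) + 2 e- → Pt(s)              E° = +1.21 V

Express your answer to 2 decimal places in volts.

+0.70 V

In the reaction as written, Pt^2+(aq) is reduced (cathode) and Cu^+(aq) is produced by oxidation at the anode.
E°cell = E°(cathode) − E°(anode) = +1.21 − (+0.51) = +0.70 V.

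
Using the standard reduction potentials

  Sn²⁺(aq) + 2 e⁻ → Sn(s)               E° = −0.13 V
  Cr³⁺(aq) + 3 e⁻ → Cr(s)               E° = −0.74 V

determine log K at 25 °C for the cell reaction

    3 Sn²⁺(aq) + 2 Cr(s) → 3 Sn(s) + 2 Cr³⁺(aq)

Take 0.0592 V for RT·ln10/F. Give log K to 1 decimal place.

log K = 61.8

The Sn²⁺/Sn couple is reduced (cathode); E°cell = −0.13 − (−0.74) = +0.61 V with n = 6.
At equilibrium E = 0, so log K = nE°cell / 0.0592 = (6)(+0.61) / 0.0592 = 61.8.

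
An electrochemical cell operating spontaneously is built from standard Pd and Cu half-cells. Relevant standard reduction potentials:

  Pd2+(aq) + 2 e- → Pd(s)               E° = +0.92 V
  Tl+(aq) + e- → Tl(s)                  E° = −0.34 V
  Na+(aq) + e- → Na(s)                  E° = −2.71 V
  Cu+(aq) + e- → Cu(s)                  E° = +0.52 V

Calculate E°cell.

The Pd²⁺/Pd couple has the higher E°, so Pd ion is reduced (cathode) and Cu is oxidized (anode).
E°cell = E°(cathode) − E°(anode) = +0.92 − (+0.52) = +0.40 V.

+0.40 V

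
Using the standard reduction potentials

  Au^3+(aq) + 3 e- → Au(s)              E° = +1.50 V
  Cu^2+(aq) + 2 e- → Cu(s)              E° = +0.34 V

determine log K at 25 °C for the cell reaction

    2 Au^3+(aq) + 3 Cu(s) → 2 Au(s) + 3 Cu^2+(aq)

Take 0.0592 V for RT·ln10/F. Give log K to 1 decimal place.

The Au³⁺/Au couple is reduced (cathode); E°cell = +1.50 − (+0.34) = +1.16 V with n = 6.
At equilibrium E = 0, so log K = nE°cell / 0.0592 = (6)(+1.16) / 0.0592 = 117.6.

log K = 117.6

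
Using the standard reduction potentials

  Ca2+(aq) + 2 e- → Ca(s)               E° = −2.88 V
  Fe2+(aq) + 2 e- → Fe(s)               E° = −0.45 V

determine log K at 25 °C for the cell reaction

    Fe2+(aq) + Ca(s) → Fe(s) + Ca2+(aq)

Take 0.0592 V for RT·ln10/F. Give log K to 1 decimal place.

The Fe²⁺/Fe couple is reduced (cathode); E°cell = −0.45 − (−2.88) = +2.43 V with n = 2.
At equilibrium E = 0, so log K = nE°cell / 0.0592 = (2)(+2.43) / 0.0592 = 82.1.

log K = 82.1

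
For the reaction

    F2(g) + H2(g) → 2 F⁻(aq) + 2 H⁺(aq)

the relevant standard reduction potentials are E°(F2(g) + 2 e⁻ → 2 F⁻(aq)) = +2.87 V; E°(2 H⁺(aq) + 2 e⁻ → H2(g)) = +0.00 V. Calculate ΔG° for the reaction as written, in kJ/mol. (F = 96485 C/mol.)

−554 kJ/mol

In the reaction as written F2(g) is reduced, so the F₂/F⁻ couple is the cathode and 2H⁺/H₂ is the anode.
E°cell = +2.87 − (+0.00) = +2.87 V; balancing electrons gives n = 2.
ΔG° = −nFE°cell = −(2)(96485)(+2.87) J/mol = −554 kJ/mol.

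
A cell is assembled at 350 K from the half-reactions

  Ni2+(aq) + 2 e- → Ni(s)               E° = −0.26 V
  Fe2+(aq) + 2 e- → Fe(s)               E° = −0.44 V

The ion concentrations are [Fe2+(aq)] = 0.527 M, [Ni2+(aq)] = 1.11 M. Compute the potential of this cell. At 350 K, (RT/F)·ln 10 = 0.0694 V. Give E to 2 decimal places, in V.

The Ni²⁺/Ni couple has the more positive E°, so it is the cathode; Fe²⁺/Fe is the anode.
E°cell = −0.26 − (−0.44) = +0.18 V, with n = 2 electrons transferred.
For the overall reaction Ni2+(aq) + Fe(s) → Ni(s) + Fe2+(aq), Q = [Fe2+(aq)] / [Ni2+(aq)] = 0.475, giving log Q = −0.324.
By the Nernst equation, E = +0.18 − (0.0694/2)·(−0.324) = +0.19 V.

+0.19 V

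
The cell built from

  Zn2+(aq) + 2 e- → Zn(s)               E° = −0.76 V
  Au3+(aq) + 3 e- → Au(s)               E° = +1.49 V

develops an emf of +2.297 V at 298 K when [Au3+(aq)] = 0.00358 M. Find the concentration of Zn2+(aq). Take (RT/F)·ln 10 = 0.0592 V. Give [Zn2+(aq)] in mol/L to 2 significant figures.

0.00060 M

With Au³⁺/Au at the cathode and Zn²⁺/Zn at the anode, E°cell = +1.49 − (−0.76) = +2.25 V (n = 6).
Rearranging E = E° − (0.0592/n)·log Q gives log Q = 6(+2.25 − (+2.297))/0.0592 = −4.764.
The balanced reaction is 2 Au3+(aq) + 3 Zn(s) → 2 Au(s) + 3 Zn2+(aq), so Q = [Zn2+(aq)]^3 / [Au3+(aq)]^2.
Solving for the unknown gives log [Zn2+(aq)] = −3.219, so [Zn2+(aq)] ≈ 0.00060 M.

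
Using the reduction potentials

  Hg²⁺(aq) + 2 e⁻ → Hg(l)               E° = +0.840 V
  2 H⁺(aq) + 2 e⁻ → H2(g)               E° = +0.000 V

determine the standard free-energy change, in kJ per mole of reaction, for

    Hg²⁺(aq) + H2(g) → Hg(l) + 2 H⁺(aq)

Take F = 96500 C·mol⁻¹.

−162 kJ/mol

In the reaction as written Hg²⁺(aq) is reduced, so the Hg²⁺/Hg couple is the cathode and 2H⁺/H₂ is the anode.
E°cell = +0.840 − (+0.000) = +0.840 V; balancing electrons gives n = 2.
ΔG° = −nFE°cell = −(2)(96500)(+0.840) J/mol = −162 kJ/mol.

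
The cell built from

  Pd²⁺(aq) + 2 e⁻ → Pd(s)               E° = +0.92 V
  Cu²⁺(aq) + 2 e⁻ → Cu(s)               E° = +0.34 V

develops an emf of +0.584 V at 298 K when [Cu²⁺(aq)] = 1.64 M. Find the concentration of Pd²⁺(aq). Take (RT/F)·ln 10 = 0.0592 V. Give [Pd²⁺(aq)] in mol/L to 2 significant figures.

With Pd²⁺/Pd at the cathode and Cu²⁺/Cu at the anode, E°cell = +0.92 − (+0.34) = +0.58 V (n = 2).
Rearranging E = E° − (0.0592/n)·log Q gives log Q = 2(+0.58 − (+0.584))/0.0592 = −0.135.
Balancing electrons gives Pd²⁺(aq) + Cu(s) → Pd(s) + Cu²⁺(aq); thus Q = [Cu²⁺(aq)] / [Pd²⁺(aq)].
Substituting the known concentrations and solving, log [Pd²⁺(aq)] = 0.350 and [Pd²⁺(aq)] = 2.2 M.

2.2 M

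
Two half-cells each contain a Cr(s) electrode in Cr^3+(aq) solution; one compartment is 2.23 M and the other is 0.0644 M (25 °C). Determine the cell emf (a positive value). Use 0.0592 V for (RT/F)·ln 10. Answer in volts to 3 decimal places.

For a concentration cell E°cell = 0, since both electrodes use the same couple.
The compartment with the higher Cr^3+(aq) concentration (2.23 M) acts as the cathode; ions are reduced there and produced at the dilute (0.0644 M) anode.
With n = 3, Ecell = −(0.0592/3)·log([dilute]/[conc]) = −(0.0592/3)·log(0.0644/2.23) = +0.030 V.

0.030 V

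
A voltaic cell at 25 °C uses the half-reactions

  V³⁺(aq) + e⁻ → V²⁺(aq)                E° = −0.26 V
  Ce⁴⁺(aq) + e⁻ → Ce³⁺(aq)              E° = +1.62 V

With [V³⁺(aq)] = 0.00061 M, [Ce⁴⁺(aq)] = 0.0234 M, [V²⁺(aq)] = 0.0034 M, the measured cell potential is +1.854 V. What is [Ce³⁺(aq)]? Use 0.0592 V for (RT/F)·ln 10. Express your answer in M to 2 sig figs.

0.36 M

The Ce⁴⁺/Ce³⁺ couple has the larger reduction potential, so it is the cathode: E°cell = +1.62 − (−0.26) = +1.88 V and n = 1.
Rearranging E = E° − (0.0592/n)·log Q gives log Q = 1(+1.88 − (+1.854))/0.0592 = 0.439.
The balanced reaction is Ce⁴⁺(aq) + V²⁺(aq) → Ce³⁺(aq) + V³⁺(aq), so Q = ([Ce³⁺(aq)]·[V³⁺(aq)]) / ([Ce⁴⁺(aq)]·[V²⁺(aq)]).
Substituting the known concentrations and solving, log [Ce³⁺(aq)] = −0.446 and [Ce³⁺(aq)] = 0.36 M.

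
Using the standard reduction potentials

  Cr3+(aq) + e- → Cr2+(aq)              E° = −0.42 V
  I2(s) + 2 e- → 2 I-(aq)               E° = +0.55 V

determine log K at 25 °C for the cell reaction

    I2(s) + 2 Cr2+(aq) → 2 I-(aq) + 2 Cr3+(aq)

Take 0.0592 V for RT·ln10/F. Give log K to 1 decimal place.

The I₂/I⁻ couple is reduced (cathode); E°cell = +0.55 − (−0.42) = +0.97 V with n = 2.
At equilibrium E = 0, so log K = nE°cell / 0.0592 = (2)(+0.97) / 0.0592 = 32.8.

log K = 32.8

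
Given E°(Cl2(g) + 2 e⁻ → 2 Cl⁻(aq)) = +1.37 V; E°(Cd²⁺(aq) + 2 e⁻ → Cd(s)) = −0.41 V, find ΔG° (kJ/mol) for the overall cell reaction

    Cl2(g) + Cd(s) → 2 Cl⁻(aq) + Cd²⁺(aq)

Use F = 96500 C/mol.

In the reaction as written Cl2(g) is reduced, so the Cl₂/Cl⁻ couple is the cathode and Cd²⁺/Cd is the anode.
E°cell = +1.37 − (−0.41) = +1.78 V; balancing electrons gives n = 2.
ΔG° = −nFE°cell = −(2)(96500)(+1.78) J/mol = −344 kJ/mol.

−344 kJ/mol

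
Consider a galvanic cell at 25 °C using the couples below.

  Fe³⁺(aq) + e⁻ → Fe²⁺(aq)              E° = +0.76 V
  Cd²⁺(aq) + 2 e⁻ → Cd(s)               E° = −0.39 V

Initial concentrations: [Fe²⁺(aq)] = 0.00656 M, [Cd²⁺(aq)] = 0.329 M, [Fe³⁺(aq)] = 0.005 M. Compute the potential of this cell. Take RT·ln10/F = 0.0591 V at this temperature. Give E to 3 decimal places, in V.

+1.157 V

The Fe³⁺/Fe²⁺ couple has the more positive E°, so it is the cathode; Cd²⁺/Cd is the anode.
E°cell = E°cat − E°an = +0.76 − (−0.39) = +1.15 V; n = 2.
The balanced reaction is 2 Fe³⁺(aq) + Cd(s) → 2 Fe²⁺(aq) + Cd²⁺(aq), so Q = ([Fe²⁺(aq)]^2·[Cd²⁺(aq)]) / [Fe³⁺(aq)]^2 = 0.566 and log Q = −0.247.
By the Nernst equation, E = +1.15 − (0.0591/2)·(−0.247) = +1.157 V.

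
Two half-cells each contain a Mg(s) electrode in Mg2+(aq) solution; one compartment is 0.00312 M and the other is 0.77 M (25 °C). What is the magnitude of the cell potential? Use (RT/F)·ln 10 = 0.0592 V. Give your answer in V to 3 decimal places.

0.071 V

For a concentration cell E°cell = 0, since both electrodes use the same couple.
The compartment with the higher Mg2+(aq) concentration (0.77 M) acts as the cathode; ions are reduced there and produced at the dilute (0.00312 M) anode.
With n = 2, Ecell = −(0.0592/2)·log([dilute]/[conc]) = −(0.0592/2)·log(0.00312/0.77) = +0.071 V.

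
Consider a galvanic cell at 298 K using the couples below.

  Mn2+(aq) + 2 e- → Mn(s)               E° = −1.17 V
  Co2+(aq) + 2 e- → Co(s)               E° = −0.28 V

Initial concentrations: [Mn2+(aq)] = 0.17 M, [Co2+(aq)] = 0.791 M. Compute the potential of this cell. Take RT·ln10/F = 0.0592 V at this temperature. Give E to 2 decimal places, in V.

+0.91 V

Co²⁺/Co is reduced (cathode, E° = −0.28 V) and Mn²⁺/Mn is oxidized (anode).
The standard potential is −0.28 − (−1.17) = +0.89 V and the balanced reaction transfers n = 2 electrons.
For the overall reaction Co2+(aq) + Mn(s) → Co(s) + Mn2+(aq), Q = [Mn2+(aq)] / [Co2+(aq)] = 0.215, giving log Q = −0.668.
Applying E = E° − (RT ln10/nF)·log Q gives +0.89 − (0.0592/2)(−0.668) = +0.91 V.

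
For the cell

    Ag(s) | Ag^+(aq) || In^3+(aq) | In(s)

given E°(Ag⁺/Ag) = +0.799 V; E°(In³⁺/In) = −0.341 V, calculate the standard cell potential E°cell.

−1.140 V

By convention the left-hand electrode in cell notation is the anode (oxidation) and the right-hand electrode is the cathode (reduction).
E°cell = E°(right) − E°(left) = −0.341 − (+0.799) = −1.140 V.
The negative sign shows that, as written, the cell would require an external voltage to drive the reaction.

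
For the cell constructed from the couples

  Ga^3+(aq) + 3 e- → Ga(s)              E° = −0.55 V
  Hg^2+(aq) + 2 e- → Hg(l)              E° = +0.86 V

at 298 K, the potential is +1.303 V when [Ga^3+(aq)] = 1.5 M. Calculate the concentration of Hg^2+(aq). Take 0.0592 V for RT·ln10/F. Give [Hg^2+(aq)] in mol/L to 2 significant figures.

0.00032 M

Hg²⁺/Hg is the cathode (higher E°); E°cell = +0.86 − (−0.55) = +1.41 V with n = 6.
Rearranging E = E° − (0.0592/n)·log Q gives log Q = 6(+1.41 − (+1.303))/0.0592 = 10.845.
The balanced reaction is 3 Hg^2+(aq) + 2 Ga(s) → 3 Hg(l) + 2 Ga^3+(aq), so Q = [Ga^3+(aq)]^2 / [Hg^2+(aq)]^3.
Isolating [Hg^2+(aq)] in Q = 10^{10.845} yields log [Hg^2+(aq)] = −3.498, i.e. 0.00032 M.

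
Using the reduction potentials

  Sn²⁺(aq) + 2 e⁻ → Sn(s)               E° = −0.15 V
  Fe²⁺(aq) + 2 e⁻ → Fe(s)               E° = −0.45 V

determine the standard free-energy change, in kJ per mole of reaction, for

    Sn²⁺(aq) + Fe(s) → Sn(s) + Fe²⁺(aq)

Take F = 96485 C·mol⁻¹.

In the reaction as written Sn²⁺(aq) is reduced, so the Sn²⁺/Sn couple is the cathode and Fe²⁺/Fe is the anode.
E°cell = −0.15 − (−0.45) = +0.30 V; balancing electrons gives n = 2.
ΔG° = −nFE°cell = −(2)(96485)(+0.30) J/mol = −57.9 kJ/mol.

−57.9 kJ/mol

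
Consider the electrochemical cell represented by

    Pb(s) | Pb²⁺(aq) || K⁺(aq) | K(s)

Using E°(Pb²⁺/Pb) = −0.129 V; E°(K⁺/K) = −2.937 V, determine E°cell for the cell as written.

By convention the left-hand electrode in cell notation is the anode (oxidation) and the right-hand electrode is the cathode (reduction).
E°cell = E°(right) − E°(left) = −2.937 − (−0.129) = −2.808 V.
The negative sign shows that, as written, the cell would require an external voltage to drive the reaction.

−2.808 V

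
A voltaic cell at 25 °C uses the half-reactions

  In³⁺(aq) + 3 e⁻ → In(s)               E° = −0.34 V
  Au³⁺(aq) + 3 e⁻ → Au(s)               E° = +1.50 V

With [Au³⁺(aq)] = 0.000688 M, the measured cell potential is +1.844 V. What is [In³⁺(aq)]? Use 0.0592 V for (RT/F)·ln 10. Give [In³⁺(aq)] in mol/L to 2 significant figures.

Au³⁺/Au is the cathode (higher E°); E°cell = +1.50 − (−0.34) = +1.84 V with n = 3.
From the Nernst equation, log Q = n(E° − E)/0.0592 = 3·(+1.84 − (+1.844))/0.0592 = −0.203.
For Au³⁺(aq) + In(s) → Au(s) + In³⁺(aq), the reaction quotient is Q = [In³⁺(aq)] / [Au³⁺(aq)].
Solving for the unknown gives log [In³⁺(aq)] = −3.365, so [In³⁺(aq)] ≈ 0.00043 M.

0.00043 M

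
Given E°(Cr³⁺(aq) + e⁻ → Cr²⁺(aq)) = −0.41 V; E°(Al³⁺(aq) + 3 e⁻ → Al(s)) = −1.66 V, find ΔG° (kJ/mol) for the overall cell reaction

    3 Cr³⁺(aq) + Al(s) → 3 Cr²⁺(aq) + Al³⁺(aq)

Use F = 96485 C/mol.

In the reaction as written Cr³⁺(aq) is reduced, so the Cr³⁺/Cr²⁺ couple is the cathode and Al³⁺/Al is the anode.
E°cell = −0.41 − (−1.66) = +1.25 V; balancing electrons gives n = 3.
ΔG° = −nFE°cell = −(3)(96485)(+1.25) J/mol = −362 kJ/mol.

−362 kJ/mol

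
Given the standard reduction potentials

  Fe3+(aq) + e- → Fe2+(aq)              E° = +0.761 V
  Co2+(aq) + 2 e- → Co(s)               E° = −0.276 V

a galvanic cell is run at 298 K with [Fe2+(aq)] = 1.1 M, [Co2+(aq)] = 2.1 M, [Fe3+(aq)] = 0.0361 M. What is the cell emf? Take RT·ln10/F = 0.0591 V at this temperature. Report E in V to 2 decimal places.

+0.94 V

Since E°(Fe³⁺/Fe²⁺) > E°(Co²⁺/Co), Fe³⁺/Fe²⁺ serves as the cathode.
E°cell = E°cat − E°an = +0.761 − (−0.276) = +1.037 V; n = 2.
The balanced reaction is 2 Fe3+(aq) + Co(s) → 2 Fe2+(aq) + Co2+(aq), so Q = ([Fe2+(aq)]^2·[Co2+(aq)]) / [Fe3+(aq)]^2 = 1.95×10^3 and log Q = 3.290.
Applying E = E° − (RT ln10/nF)·log Q gives +1.037 − (0.0591/2)(3.290) = +0.94 V.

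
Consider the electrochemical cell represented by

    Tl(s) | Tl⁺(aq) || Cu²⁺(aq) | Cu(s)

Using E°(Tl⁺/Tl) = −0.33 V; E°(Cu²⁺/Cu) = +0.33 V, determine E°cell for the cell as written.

By convention the left-hand electrode in cell notation is the anode (oxidation) and the right-hand electrode is the cathode (reduction).
E°cell = E°(right) − E°(left) = +0.33 − (−0.33) = +0.66 V.

+0.66 V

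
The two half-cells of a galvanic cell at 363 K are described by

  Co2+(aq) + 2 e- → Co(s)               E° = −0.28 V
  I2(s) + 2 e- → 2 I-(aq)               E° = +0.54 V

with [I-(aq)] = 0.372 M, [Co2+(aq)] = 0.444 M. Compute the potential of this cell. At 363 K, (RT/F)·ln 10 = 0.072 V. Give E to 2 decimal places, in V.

The I₂/I⁻ couple has the more positive E°, so it is the cathode; Co²⁺/Co is the anode.
E°cell = E°cat − E°an = +0.54 − (−0.28) = +0.82 V; n = 2.
For the overall reaction I2(s) + Co(s) → 2 I-(aq) + Co2+(aq), Q = [I-(aq)]^2·[Co2+(aq)] = 0.0614, giving log Q = −1.212.
By the Nernst equation, E = +0.82 − (0.072/2)·(−1.212) = +0.86 V.

+0.86 V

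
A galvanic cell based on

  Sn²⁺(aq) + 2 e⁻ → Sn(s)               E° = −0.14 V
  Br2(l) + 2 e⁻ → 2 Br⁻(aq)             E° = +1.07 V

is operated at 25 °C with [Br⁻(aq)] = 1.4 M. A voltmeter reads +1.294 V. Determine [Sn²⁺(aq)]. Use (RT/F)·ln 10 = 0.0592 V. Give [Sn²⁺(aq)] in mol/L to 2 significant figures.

With Br₂/Br⁻ at the cathode and Sn²⁺/Sn at the anode, E°cell = +1.07 − (−0.14) = +1.21 V (n = 2).
Since E = E° − (0.0592/n)·log Q, log Q = n(E° − E)/0.0592 = −2.838.
For Br2(l) + Sn(s) → 2 Br⁻(aq) + Sn²⁺(aq), the reaction quotient is Q = [Br⁻(aq)]^2·[Sn²⁺(aq)].
Substituting the known concentrations and solving, log [Sn²⁺(aq)] = −3.130 and [Sn²⁺(aq)] = 0.00074 M.

0.00074 M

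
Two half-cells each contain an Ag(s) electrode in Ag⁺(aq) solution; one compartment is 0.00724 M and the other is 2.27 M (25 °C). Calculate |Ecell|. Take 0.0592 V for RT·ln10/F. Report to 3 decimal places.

0.148 V

For a concentration cell E°cell = 0, since both electrodes use the same couple.
The compartment with the higher Ag⁺(aq) concentration (2.27 M) acts as the cathode; ions are reduced there and produced at the dilute (0.00724 M) anode.
With n = 1, Ecell = −(0.0592/1)·log([dilute]/[conc]) = −(0.0592/1)·log(0.00724/2.27) = +0.148 V.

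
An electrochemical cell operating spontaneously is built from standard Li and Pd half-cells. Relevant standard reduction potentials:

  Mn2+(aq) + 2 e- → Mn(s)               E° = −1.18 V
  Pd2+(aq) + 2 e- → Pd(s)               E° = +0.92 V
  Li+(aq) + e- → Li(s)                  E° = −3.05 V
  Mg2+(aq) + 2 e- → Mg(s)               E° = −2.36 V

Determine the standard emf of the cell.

The Pd²⁺/Pd couple has the higher E°, so Pd ion is reduced (cathode) and Li is oxidized (anode).
E°cell = E°(cathode) − E°(anode) = +0.92 − (−3.05) = +3.97 V.

+3.97 V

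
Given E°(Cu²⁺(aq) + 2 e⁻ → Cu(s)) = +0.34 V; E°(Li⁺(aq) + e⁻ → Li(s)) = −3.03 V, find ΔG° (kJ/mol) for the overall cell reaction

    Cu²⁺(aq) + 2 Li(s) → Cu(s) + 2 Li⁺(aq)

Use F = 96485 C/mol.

−650 kJ/mol

In the reaction as written Cu²⁺(aq) is reduced, so the Cu²⁺/Cu couple is the cathode and Li⁺/Li is the anode.
E°cell = +0.34 − (−3.03) = +3.37 V; balancing electrons gives n = 2.
ΔG° = −nFE°cell = −(2)(96485)(+3.37) J/mol = −650 kJ/mol.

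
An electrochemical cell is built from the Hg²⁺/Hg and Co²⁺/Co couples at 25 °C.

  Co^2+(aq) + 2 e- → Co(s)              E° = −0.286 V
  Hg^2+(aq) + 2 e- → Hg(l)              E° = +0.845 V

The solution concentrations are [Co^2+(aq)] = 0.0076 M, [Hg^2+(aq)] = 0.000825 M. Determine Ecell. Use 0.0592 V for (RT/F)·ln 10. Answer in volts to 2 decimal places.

The Hg²⁺/Hg couple has the more positive E°, so it is the cathode; Co²⁺/Co is the anode.
E°cell = E°cat − E°an = +0.845 − (−0.286) = +1.131 V; n = 2.
Balancing gives Hg^2+(aq) + Co(s) → Hg(l) + Co^2+(aq); hence Q = [Co^2+(aq)] / [Hg^2+(aq)] = 9.21 (log Q = 0.964).
Applying E = E° − (RT ln10/nF)·log Q gives +1.131 − (0.0592/2)(0.964) = +1.10 V.

+1.10 V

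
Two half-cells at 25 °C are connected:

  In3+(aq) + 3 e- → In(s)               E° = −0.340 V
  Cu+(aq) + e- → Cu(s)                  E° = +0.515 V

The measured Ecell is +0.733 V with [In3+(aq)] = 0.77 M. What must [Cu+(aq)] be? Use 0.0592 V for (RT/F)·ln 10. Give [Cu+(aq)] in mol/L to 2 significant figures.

0.0080 M

Cu⁺/Cu is the cathode (higher E°); E°cell = +0.515 − (−0.340) = +0.855 V with n = 3.
Since E = E° − (0.0592/n)·log Q, log Q = n(E° − E)/0.0592 = 6.182.
Balancing electrons gives 3 Cu+(aq) + In(s) → 3 Cu(s) + In3+(aq); thus Q = [In3+(aq)] / [Cu+(aq)]^3.
Solving for the unknown gives log [Cu+(aq)] = −2.099, so [Cu+(aq)] ≈ 0.0080 M.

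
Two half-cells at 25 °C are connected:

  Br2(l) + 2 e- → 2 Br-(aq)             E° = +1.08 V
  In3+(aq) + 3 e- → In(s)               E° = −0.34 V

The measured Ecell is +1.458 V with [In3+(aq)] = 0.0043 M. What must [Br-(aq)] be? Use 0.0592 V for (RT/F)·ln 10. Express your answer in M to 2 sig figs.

1.4 M

The Br₂/Br⁻ couple has the larger reduction potential, so it is the cathode: E°cell = +1.08 − (−0.34) = +1.42 V and n = 6.
Rearranging E = E° − (0.0592/n)·log Q gives log Q = 6(+1.42 − (+1.458))/0.0592 = −3.851.
Balancing electrons gives 3 Br2(l) + 2 In(s) → 6 Br-(aq) + 2 In3+(aq); thus Q = [Br-(aq)]^6·[In3+(aq)]^2.
Solving for the unknown gives log [Br-(aq)] = 0.147, so [Br-(aq)] ≈ 1.4 M.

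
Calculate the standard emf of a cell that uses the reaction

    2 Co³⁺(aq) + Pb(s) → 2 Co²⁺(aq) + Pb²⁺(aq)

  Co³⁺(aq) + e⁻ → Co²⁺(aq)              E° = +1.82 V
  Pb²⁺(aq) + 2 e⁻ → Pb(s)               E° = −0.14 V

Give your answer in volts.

In the reaction as written, Co³⁺(aq) is reduced (cathode) and Pb²⁺(aq) is produced by oxidation at the anode.
E°cell = E°(cathode) − E°(anode) = +1.82 − (−0.14) = +1.96 V.

+1.96 V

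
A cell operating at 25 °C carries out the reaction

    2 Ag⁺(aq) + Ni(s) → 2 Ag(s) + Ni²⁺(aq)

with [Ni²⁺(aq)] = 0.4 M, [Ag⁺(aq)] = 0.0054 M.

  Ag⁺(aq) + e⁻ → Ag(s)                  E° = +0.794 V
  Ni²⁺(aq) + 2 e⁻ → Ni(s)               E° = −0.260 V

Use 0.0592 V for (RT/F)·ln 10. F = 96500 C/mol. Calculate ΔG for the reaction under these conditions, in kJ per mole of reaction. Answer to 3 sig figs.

−180 kJ/mol

E°cell = +0.794 − (−0.260) = +1.054 V; the balanced reaction transfers n = 2 electrons.
Here Q = [Ni²⁺(aq)] / [Ag⁺(aq)]^2 = 1.37×10^4 (log Q = 4.137), giving E = +1.054 − (0.0592/2)·(4.137) = +0.9315 V.
Then ΔG = −nFE = −2 × 96500 × +0.9315 J/mol = −180 kJ/mol.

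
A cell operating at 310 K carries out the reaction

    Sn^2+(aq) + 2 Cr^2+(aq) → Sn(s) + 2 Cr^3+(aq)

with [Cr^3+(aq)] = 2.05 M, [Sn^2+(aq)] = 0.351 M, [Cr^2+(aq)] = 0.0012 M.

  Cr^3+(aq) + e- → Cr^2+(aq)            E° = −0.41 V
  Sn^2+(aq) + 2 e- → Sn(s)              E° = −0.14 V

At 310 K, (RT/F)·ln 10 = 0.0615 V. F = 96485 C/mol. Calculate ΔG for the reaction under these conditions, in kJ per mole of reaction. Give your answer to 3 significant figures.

E°cell = −0.14 − (−0.41) = +0.27 V; the balanced reaction transfers n = 2 electrons.
Here Q = [Cr^3+(aq)]^2 / ([Sn^2+(aq)]·[Cr^2+(aq)]^2) = 8.31×10^6 (log Q = 6.920), giving E = +0.27 − (0.0615/2)·(6.920) = +0.0572 V.
Finally ΔG = −nFE = −(2)(96485 C/mol)(+0.0572 V) = −11.0 kJ/mol.

−11.0 kJ/mol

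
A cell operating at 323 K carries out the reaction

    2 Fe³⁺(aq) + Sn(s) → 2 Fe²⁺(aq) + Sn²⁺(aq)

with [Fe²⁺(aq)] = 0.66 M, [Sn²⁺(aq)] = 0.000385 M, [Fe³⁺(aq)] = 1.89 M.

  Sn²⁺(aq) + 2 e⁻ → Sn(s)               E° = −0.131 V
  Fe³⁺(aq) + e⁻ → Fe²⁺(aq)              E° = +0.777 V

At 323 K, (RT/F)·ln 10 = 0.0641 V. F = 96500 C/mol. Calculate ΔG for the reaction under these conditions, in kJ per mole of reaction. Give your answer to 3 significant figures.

−202 kJ/mol

E°cell = +0.777 − (−0.131) = +0.908 V; the balanced reaction transfers n = 2 electrons.
The reaction quotient is ([Fe²⁺(aq)]^2·[Sn²⁺(aq)]) / [Fe³⁺(aq)]^2 = 4.69×10^−5; by Nernst, E = +0.908 − (0.0641/2)(−4.328) = +1.0467 V.
ΔG = −nFE = −(2)(96500)(+1.0467) J/mol = −202 kJ/mol.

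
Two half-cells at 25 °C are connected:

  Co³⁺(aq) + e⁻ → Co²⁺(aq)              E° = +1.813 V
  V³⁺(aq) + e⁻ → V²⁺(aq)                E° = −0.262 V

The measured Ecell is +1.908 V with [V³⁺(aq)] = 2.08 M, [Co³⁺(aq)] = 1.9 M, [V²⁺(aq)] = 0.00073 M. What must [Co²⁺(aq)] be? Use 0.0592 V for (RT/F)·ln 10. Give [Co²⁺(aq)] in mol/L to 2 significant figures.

With Co³⁺/Co²⁺ at the cathode and V³⁺/V²⁺ at the anode, E°cell = +1.813 − (−0.262) = +2.075 V (n = 1).
From the Nernst equation, log Q = n(E° − E)/0.0592 = 1·(+2.075 − (+1.908))/0.0592 = 2.821.
Balancing electrons gives Co³⁺(aq) + V²⁺(aq) → Co²⁺(aq) + V³⁺(aq); thus Q = ([Co²⁺(aq)]·[V³⁺(aq)]) / ([Co³⁺(aq)]·[V²⁺(aq)]).
Substituting the known concentrations and solving, log [Co²⁺(aq)] = −0.355 and [Co²⁺(aq)] = 0.44 M.

0.44 M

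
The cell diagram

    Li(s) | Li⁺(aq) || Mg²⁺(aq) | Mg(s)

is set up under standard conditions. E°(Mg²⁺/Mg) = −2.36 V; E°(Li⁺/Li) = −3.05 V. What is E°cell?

+0.69 V

By convention the left-hand electrode in cell notation is the anode (oxidation) and the right-hand electrode is the cathode (reduction).
E°cell = E°(right) − E°(left) = −2.36 − (−3.05) = +0.69 V.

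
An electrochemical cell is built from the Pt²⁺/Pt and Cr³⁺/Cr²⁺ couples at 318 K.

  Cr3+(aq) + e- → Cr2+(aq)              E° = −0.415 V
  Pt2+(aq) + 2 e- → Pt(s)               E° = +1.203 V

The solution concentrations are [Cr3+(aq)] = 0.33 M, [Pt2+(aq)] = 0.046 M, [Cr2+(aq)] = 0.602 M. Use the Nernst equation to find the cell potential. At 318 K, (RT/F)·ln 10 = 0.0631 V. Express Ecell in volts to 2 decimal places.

+1.59 V

The Pt²⁺/Pt couple has the more positive E°, so it is the cathode; Cr³⁺/Cr²⁺ is the anode.
E°cell = +1.203 − (−0.415) = +1.618 V, with n = 2 electrons transferred.
For the overall reaction Pt2+(aq) + 2 Cr2+(aq) → Pt(s) + 2 Cr3+(aq), Q = [Cr3+(aq)]^2 / ([Pt2+(aq)]·[Cr2+(aq)]^2) = 6.53, giving log Q = 0.815.
Applying E = E° − (RT ln10/nF)·log Q gives +1.618 − (0.0631/2)(0.815) = +1.59 V.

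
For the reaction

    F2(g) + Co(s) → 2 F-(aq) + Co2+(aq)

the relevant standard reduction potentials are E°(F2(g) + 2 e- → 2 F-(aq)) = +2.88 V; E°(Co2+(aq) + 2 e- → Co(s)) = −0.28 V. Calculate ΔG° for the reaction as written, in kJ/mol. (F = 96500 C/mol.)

In the reaction as written F2(g) is reduced, so the F₂/F⁻ couple is the cathode and Co²⁺/Co is the anode.
E°cell = +2.88 − (−0.28) = +3.16 V; balancing electrons gives n = 2.
ΔG° = −nFE°cell = −(2)(96500)(+3.16) J/mol = −610 kJ/mol.

−610 kJ/mol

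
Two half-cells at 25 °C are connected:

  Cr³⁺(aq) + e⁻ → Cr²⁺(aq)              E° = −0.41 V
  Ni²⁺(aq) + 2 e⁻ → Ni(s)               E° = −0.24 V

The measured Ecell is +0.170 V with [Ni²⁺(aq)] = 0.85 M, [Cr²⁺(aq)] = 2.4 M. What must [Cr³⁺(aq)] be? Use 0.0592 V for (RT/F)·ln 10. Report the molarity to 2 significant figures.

2.2 M

Ni²⁺/Ni is the cathode (higher E°); E°cell = −0.24 − (−0.41) = +0.17 V with n = 2.
Since E = E° − (0.0592/n)·log Q, log Q = n(E° − E)/0.0592 = 0.000.
For Ni²⁺(aq) + 2 Cr²⁺(aq) → Ni(s) + 2 Cr³⁺(aq), the reaction quotient is Q = [Cr³⁺(aq)]^2 / ([Ni²⁺(aq)]·[Cr²⁺(aq)]^2).
Solving for the unknown gives log [Cr³⁺(aq)] = 0.345, so [Cr³⁺(aq)] ≈ 2.2 M.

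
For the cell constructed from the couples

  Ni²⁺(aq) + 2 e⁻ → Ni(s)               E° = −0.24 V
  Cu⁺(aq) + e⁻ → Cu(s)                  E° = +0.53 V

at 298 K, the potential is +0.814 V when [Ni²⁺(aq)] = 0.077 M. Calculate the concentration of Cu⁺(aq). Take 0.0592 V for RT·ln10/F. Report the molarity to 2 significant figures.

1.5 M

The Cu⁺/Cu couple has the larger reduction potential, so it is the cathode: E°cell = +0.53 − (−0.24) = +0.77 V and n = 2.
Since E = E° − (0.0592/n)·log Q, log Q = n(E° − E)/0.0592 = −1.486.
Balancing electrons gives 2 Cu⁺(aq) + Ni(s) → 2 Cu(s) + Ni²⁺(aq); thus Q = [Ni²⁺(aq)] / [Cu⁺(aq)]^2.
Substituting the known concentrations and solving, log [Cu⁺(aq)] = 0.186 and [Cu⁺(aq)] = 1.5 M.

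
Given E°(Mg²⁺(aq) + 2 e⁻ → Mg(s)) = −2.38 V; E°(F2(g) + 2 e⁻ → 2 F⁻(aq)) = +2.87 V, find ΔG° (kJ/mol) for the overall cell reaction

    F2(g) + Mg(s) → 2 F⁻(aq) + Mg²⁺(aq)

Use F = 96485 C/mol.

In the reaction as written F2(g) is reduced, so the F₂/F⁻ couple is the cathode and Mg²⁺/Mg is the anode.
E°cell = +2.87 − (−2.38) = +5.25 V; balancing electrons gives n = 2.
ΔG° = −nFE°cell = −(2)(96485)(+5.25) J/mol = −1013 kJ/mol.

−1013 kJ/mol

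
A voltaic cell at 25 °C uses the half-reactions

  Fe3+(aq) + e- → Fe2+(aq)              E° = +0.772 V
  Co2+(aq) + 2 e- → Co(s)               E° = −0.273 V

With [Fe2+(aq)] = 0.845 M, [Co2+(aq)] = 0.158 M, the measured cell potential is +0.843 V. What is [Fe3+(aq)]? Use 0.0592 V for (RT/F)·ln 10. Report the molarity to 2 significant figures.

Fe³⁺/Fe²⁺ is the cathode (higher E°); E°cell = +0.772 − (−0.273) = +1.045 V with n = 2.
Rearranging E = E° − (0.0592/n)·log Q gives log Q = 2(+1.045 − (+0.843))/0.0592 = 6.824.
Balancing electrons gives 2 Fe3+(aq) + Co(s) → 2 Fe2+(aq) + Co2+(aq); thus Q = ([Fe2+(aq)]^2·[Co2+(aq)]) / [Fe3+(aq)]^2.
Solving for the unknown gives log [Fe3+(aq)] = −3.886, so [Fe3+(aq)] ≈ 0.00013 M.

0.00013 M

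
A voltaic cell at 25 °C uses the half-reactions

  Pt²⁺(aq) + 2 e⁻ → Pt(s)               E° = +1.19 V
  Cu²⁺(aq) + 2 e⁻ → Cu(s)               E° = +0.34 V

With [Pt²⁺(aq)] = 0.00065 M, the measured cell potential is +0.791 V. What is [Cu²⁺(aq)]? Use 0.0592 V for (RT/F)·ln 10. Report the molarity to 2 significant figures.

0.064 M

The Pt²⁺/Pt couple has the larger reduction potential, so it is the cathode: E°cell = +1.19 − (+0.34) = +0.85 V and n = 2.
From the Nernst equation, log Q = n(E° − E)/0.0592 = 2·(+0.85 − (+0.791))/0.0592 = 1.993.
The balanced reaction is Pt²⁺(aq) + Cu(s) → Pt(s) + Cu²⁺(aq), so Q = [Cu²⁺(aq)] / [Pt²⁺(aq)].
Substituting the known concentrations and solving, log [Cu²⁺(aq)] = −1.194 and [Cu²⁺(aq)] = 0.064 M.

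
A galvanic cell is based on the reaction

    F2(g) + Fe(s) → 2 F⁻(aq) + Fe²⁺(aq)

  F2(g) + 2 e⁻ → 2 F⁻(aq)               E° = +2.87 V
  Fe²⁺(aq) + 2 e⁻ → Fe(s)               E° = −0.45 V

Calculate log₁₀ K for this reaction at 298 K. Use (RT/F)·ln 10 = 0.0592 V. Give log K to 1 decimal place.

The F₂/F⁻ couple is reduced (cathode); E°cell = +2.87 − (−0.45) = +3.32 V with n = 2.
At equilibrium E = 0, so log K = nE°cell / 0.0592 = (2)(+3.32) / 0.0592 = 112.2.

log K = 112.2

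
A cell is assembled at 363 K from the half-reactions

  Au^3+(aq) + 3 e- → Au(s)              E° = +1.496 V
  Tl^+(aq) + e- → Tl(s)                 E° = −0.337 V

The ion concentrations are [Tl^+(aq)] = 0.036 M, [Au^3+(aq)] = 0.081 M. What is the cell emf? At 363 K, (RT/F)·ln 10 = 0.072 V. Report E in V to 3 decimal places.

Au³⁺/Au is reduced (cathode, E° = +1.496 V) and Tl⁺/Tl is oxidized (anode).
The standard potential is +1.496 − (−0.337) = +1.833 V and the balanced reaction transfers n = 3 electrons.
For the overall reaction Au^3+(aq) + 3 Tl(s) → Au(s) + 3 Tl^+(aq), Q = [Tl^+(aq)]^3 / [Au^3+(aq)] = 0.000576, giving log Q = −3.240.
By the Nernst equation, E = +1.833 − (0.072/3)·(−3.240) = +1.911 V.

+1.911 V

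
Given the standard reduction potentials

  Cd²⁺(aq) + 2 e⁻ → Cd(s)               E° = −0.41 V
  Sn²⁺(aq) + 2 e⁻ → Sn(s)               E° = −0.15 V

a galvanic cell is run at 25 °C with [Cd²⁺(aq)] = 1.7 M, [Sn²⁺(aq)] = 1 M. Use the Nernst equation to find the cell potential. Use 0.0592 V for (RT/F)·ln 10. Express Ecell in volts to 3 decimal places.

The Sn²⁺/Sn couple has the more positive E°, so it is the cathode; Cd²⁺/Cd is the anode.
E°cell = E°cat − E°an = −0.15 − (−0.41) = +0.26 V; n = 2.
Balancing gives Sn²⁺(aq) + Cd(s) → Sn(s) + Cd²⁺(aq); hence Q = [Cd²⁺(aq)] / [Sn²⁺(aq)] = 1.7 (log Q = 0.230).
E = E° − (0.0592/n)·log Q = +0.26 − (0.0592/2)(0.230) = +0.253 V.

+0.253 V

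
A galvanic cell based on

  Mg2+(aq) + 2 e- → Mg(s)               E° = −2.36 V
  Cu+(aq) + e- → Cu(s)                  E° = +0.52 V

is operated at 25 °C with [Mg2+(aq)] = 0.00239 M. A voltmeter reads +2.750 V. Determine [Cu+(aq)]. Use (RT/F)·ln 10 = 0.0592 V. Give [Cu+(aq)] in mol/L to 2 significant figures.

0.00031 M

Cu⁺/Cu is the cathode (higher E°); E°cell = +0.52 − (−2.36) = +2.88 V with n = 2.
Since E = E° − (0.0592/n)·log Q, log Q = n(E° − E)/0.0592 = 4.392.
Balancing electrons gives 2 Cu+(aq) + Mg(s) → 2 Cu(s) + Mg2+(aq); thus Q = [Mg2+(aq)] / [Cu+(aq)]^2.
Isolating [Cu+(aq)] in Q = 10^{4.392} yields log [Cu+(aq)] = −3.507, i.e. 0.00031 M.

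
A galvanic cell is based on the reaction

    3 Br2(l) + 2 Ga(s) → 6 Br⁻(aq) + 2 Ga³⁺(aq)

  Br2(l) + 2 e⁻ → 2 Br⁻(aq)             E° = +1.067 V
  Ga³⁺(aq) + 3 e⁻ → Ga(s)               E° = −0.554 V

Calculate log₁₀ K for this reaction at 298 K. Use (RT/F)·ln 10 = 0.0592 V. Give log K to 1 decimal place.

The Br₂/Br⁻ couple is reduced (cathode); E°cell = +1.067 − (−0.554) = +1.621 V with n = 6.
At equilibrium E = 0, so log K = nE°cell / 0.0592 = (6)(+1.621) / 0.0592 = 164.3.

log K = 164.3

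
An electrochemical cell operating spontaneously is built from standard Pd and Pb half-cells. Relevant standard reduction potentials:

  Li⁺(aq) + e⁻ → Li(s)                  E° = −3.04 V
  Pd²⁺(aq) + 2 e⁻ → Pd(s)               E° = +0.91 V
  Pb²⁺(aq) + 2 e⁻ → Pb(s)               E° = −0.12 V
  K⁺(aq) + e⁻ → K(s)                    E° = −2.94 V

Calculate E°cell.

The Pd²⁺/Pd couple has the higher E°, so Pd ion is reduced (cathode) and Pb is oxidized (anode).
E°cell = E°(cathode) − E°(anode) = +0.91 − (−0.12) = +1.03 V.

+1.03 V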